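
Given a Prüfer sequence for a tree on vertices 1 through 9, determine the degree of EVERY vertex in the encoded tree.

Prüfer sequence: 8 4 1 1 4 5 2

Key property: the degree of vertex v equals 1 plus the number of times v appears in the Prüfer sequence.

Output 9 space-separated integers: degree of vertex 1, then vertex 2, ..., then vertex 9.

p_1 = 8: count[8] becomes 1
p_2 = 4: count[4] becomes 1
p_3 = 1: count[1] becomes 1
p_4 = 1: count[1] becomes 2
p_5 = 4: count[4] becomes 2
p_6 = 5: count[5] becomes 1
p_7 = 2: count[2] becomes 1
Degrees (1 + count): deg[1]=1+2=3, deg[2]=1+1=2, deg[3]=1+0=1, deg[4]=1+2=3, deg[5]=1+1=2, deg[6]=1+0=1, deg[7]=1+0=1, deg[8]=1+1=2, deg[9]=1+0=1

Answer: 3 2 1 3 2 1 1 2 1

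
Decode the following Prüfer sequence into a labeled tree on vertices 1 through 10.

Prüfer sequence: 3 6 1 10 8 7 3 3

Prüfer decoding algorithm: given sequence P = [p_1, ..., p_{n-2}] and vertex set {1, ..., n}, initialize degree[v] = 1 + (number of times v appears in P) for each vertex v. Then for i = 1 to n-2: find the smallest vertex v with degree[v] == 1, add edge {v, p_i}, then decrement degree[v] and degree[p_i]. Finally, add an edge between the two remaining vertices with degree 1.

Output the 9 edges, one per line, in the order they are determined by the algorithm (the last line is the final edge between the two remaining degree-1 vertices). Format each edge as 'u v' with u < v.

Answer: 2 3
4 6
1 5
1 10
6 8
7 8
3 7
3 9
3 10

Derivation:
Initial degrees: {1:2, 2:1, 3:4, 4:1, 5:1, 6:2, 7:2, 8:2, 9:1, 10:2}
Step 1: smallest deg-1 vertex = 2, p_1 = 3. Add edge {2,3}. Now deg[2]=0, deg[3]=3.
Step 2: smallest deg-1 vertex = 4, p_2 = 6. Add edge {4,6}. Now deg[4]=0, deg[6]=1.
Step 3: smallest deg-1 vertex = 5, p_3 = 1. Add edge {1,5}. Now deg[5]=0, deg[1]=1.
Step 4: smallest deg-1 vertex = 1, p_4 = 10. Add edge {1,10}. Now deg[1]=0, deg[10]=1.
Step 5: smallest deg-1 vertex = 6, p_5 = 8. Add edge {6,8}. Now deg[6]=0, deg[8]=1.
Step 6: smallest deg-1 vertex = 8, p_6 = 7. Add edge {7,8}. Now deg[8]=0, deg[7]=1.
Step 7: smallest deg-1 vertex = 7, p_7 = 3. Add edge {3,7}. Now deg[7]=0, deg[3]=2.
Step 8: smallest deg-1 vertex = 9, p_8 = 3. Add edge {3,9}. Now deg[9]=0, deg[3]=1.
Final: two remaining deg-1 vertices are 3, 10. Add edge {3,10}.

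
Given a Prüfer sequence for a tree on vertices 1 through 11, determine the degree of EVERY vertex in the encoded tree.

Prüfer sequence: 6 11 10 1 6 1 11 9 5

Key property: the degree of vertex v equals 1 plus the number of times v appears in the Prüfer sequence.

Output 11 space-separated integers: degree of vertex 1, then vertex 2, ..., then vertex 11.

Answer: 3 1 1 1 2 3 1 1 2 2 3

Derivation:
p_1 = 6: count[6] becomes 1
p_2 = 11: count[11] becomes 1
p_3 = 10: count[10] becomes 1
p_4 = 1: count[1] becomes 1
p_5 = 6: count[6] becomes 2
p_6 = 1: count[1] becomes 2
p_7 = 11: count[11] becomes 2
p_8 = 9: count[9] becomes 1
p_9 = 5: count[5] becomes 1
Degrees (1 + count): deg[1]=1+2=3, deg[2]=1+0=1, deg[3]=1+0=1, deg[4]=1+0=1, deg[5]=1+1=2, deg[6]=1+2=3, deg[7]=1+0=1, deg[8]=1+0=1, deg[9]=1+1=2, deg[10]=1+1=2, deg[11]=1+2=3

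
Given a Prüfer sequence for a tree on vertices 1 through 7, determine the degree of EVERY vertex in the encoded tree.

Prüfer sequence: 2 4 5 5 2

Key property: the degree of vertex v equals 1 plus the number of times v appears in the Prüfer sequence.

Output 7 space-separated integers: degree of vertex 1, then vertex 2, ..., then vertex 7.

Answer: 1 3 1 2 3 1 1

Derivation:
p_1 = 2: count[2] becomes 1
p_2 = 4: count[4] becomes 1
p_3 = 5: count[5] becomes 1
p_4 = 5: count[5] becomes 2
p_5 = 2: count[2] becomes 2
Degrees (1 + count): deg[1]=1+0=1, deg[2]=1+2=3, deg[3]=1+0=1, deg[4]=1+1=2, deg[5]=1+2=3, deg[6]=1+0=1, deg[7]=1+0=1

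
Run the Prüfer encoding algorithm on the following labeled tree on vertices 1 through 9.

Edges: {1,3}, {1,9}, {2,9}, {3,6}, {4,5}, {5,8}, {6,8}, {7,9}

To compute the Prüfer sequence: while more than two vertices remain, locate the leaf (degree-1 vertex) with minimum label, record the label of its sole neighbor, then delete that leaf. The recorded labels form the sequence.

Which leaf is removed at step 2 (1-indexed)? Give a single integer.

Step 1: current leaves = {2,4,7}. Remove leaf 2 (neighbor: 9).
Step 2: current leaves = {4,7}. Remove leaf 4 (neighbor: 5).

Answer: 4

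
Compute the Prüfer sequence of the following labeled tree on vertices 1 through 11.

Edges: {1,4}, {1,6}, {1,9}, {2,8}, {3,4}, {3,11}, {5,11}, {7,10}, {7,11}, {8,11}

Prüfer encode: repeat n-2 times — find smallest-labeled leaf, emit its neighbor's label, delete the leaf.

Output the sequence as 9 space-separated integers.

Answer: 8 11 1 11 1 4 3 11 7

Derivation:
Step 1: leaves = {2,5,6,9,10}. Remove smallest leaf 2, emit neighbor 8.
Step 2: leaves = {5,6,8,9,10}. Remove smallest leaf 5, emit neighbor 11.
Step 3: leaves = {6,8,9,10}. Remove smallest leaf 6, emit neighbor 1.
Step 4: leaves = {8,9,10}. Remove smallest leaf 8, emit neighbor 11.
Step 5: leaves = {9,10}. Remove smallest leaf 9, emit neighbor 1.
Step 6: leaves = {1,10}. Remove smallest leaf 1, emit neighbor 4.
Step 7: leaves = {4,10}. Remove smallest leaf 4, emit neighbor 3.
Step 8: leaves = {3,10}. Remove smallest leaf 3, emit neighbor 11.
Step 9: leaves = {10,11}. Remove smallest leaf 10, emit neighbor 7.
Done: 2 vertices remain (7, 11). Sequence = [8 11 1 11 1 4 3 11 7]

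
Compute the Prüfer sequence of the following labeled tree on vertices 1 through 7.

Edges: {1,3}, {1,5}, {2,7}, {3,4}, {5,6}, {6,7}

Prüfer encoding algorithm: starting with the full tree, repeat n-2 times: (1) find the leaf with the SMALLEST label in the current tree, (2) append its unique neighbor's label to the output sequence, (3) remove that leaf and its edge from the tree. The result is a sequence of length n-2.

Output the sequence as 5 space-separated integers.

Step 1: leaves = {2,4}. Remove smallest leaf 2, emit neighbor 7.
Step 2: leaves = {4,7}. Remove smallest leaf 4, emit neighbor 3.
Step 3: leaves = {3,7}. Remove smallest leaf 3, emit neighbor 1.
Step 4: leaves = {1,7}. Remove smallest leaf 1, emit neighbor 5.
Step 5: leaves = {5,7}. Remove smallest leaf 5, emit neighbor 6.
Done: 2 vertices remain (6, 7). Sequence = [7 3 1 5 6]

Answer: 7 3 1 5 6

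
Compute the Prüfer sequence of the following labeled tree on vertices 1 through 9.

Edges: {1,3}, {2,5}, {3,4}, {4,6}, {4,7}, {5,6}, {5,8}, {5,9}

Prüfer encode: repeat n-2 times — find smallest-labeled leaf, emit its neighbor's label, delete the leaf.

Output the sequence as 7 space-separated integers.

Step 1: leaves = {1,2,7,8,9}. Remove smallest leaf 1, emit neighbor 3.
Step 2: leaves = {2,3,7,8,9}. Remove smallest leaf 2, emit neighbor 5.
Step 3: leaves = {3,7,8,9}. Remove smallest leaf 3, emit neighbor 4.
Step 4: leaves = {7,8,9}. Remove smallest leaf 7, emit neighbor 4.
Step 5: leaves = {4,8,9}. Remove smallest leaf 4, emit neighbor 6.
Step 6: leaves = {6,8,9}. Remove smallest leaf 6, emit neighbor 5.
Step 7: leaves = {8,9}. Remove smallest leaf 8, emit neighbor 5.
Done: 2 vertices remain (5, 9). Sequence = [3 5 4 4 6 5 5]

Answer: 3 5 4 4 6 5 5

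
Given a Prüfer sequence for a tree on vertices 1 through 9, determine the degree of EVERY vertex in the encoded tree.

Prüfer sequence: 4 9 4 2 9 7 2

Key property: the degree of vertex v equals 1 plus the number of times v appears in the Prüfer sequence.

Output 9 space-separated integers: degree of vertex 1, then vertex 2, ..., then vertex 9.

Answer: 1 3 1 3 1 1 2 1 3

Derivation:
p_1 = 4: count[4] becomes 1
p_2 = 9: count[9] becomes 1
p_3 = 4: count[4] becomes 2
p_4 = 2: count[2] becomes 1
p_5 = 9: count[9] becomes 2
p_6 = 7: count[7] becomes 1
p_7 = 2: count[2] becomes 2
Degrees (1 + count): deg[1]=1+0=1, deg[2]=1+2=3, deg[3]=1+0=1, deg[4]=1+2=3, deg[5]=1+0=1, deg[6]=1+0=1, deg[7]=1+1=2, deg[8]=1+0=1, deg[9]=1+2=3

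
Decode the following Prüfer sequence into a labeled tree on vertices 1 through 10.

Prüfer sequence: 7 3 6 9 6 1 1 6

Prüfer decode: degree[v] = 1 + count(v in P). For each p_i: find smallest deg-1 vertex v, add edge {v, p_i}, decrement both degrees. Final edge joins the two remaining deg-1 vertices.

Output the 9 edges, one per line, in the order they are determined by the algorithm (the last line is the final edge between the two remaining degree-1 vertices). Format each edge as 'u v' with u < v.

Answer: 2 7
3 4
3 6
5 9
6 7
1 8
1 9
1 6
6 10

Derivation:
Initial degrees: {1:3, 2:1, 3:2, 4:1, 5:1, 6:4, 7:2, 8:1, 9:2, 10:1}
Step 1: smallest deg-1 vertex = 2, p_1 = 7. Add edge {2,7}. Now deg[2]=0, deg[7]=1.
Step 2: smallest deg-1 vertex = 4, p_2 = 3. Add edge {3,4}. Now deg[4]=0, deg[3]=1.
Step 3: smallest deg-1 vertex = 3, p_3 = 6. Add edge {3,6}. Now deg[3]=0, deg[6]=3.
Step 4: smallest deg-1 vertex = 5, p_4 = 9. Add edge {5,9}. Now deg[5]=0, deg[9]=1.
Step 5: smallest deg-1 vertex = 7, p_5 = 6. Add edge {6,7}. Now deg[7]=0, deg[6]=2.
Step 6: smallest deg-1 vertex = 8, p_6 = 1. Add edge {1,8}. Now deg[8]=0, deg[1]=2.
Step 7: smallest deg-1 vertex = 9, p_7 = 1. Add edge {1,9}. Now deg[9]=0, deg[1]=1.
Step 8: smallest deg-1 vertex = 1, p_8 = 6. Add edge {1,6}. Now deg[1]=0, deg[6]=1.
Final: two remaining deg-1 vertices are 6, 10. Add edge {6,10}.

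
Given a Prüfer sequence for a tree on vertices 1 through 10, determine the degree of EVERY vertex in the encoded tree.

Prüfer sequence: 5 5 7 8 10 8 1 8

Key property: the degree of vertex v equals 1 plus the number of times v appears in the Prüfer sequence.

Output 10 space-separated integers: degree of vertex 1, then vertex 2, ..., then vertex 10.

Answer: 2 1 1 1 3 1 2 4 1 2

Derivation:
p_1 = 5: count[5] becomes 1
p_2 = 5: count[5] becomes 2
p_3 = 7: count[7] becomes 1
p_4 = 8: count[8] becomes 1
p_5 = 10: count[10] becomes 1
p_6 = 8: count[8] becomes 2
p_7 = 1: count[1] becomes 1
p_8 = 8: count[8] becomes 3
Degrees (1 + count): deg[1]=1+1=2, deg[2]=1+0=1, deg[3]=1+0=1, deg[4]=1+0=1, deg[5]=1+2=3, deg[6]=1+0=1, deg[7]=1+1=2, deg[8]=1+3=4, deg[9]=1+0=1, deg[10]=1+1=2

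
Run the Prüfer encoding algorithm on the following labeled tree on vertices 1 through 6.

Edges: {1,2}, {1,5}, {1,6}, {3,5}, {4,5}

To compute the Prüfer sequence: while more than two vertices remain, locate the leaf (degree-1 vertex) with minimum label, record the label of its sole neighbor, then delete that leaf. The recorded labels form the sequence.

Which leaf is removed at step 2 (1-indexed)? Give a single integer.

Step 1: current leaves = {2,3,4,6}. Remove leaf 2 (neighbor: 1).
Step 2: current leaves = {3,4,6}. Remove leaf 3 (neighbor: 5).

Answer: 3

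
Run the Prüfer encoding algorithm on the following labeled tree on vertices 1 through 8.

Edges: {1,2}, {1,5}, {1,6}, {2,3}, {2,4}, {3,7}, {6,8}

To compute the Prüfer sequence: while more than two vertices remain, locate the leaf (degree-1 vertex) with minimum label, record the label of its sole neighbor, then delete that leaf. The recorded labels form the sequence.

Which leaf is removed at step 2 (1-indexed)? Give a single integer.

Step 1: current leaves = {4,5,7,8}. Remove leaf 4 (neighbor: 2).
Step 2: current leaves = {5,7,8}. Remove leaf 5 (neighbor: 1).

Answer: 5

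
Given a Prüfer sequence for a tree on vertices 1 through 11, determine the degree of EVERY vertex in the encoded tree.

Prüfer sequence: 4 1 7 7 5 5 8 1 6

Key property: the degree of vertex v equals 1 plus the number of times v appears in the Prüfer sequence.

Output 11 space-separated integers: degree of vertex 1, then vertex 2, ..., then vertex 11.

p_1 = 4: count[4] becomes 1
p_2 = 1: count[1] becomes 1
p_3 = 7: count[7] becomes 1
p_4 = 7: count[7] becomes 2
p_5 = 5: count[5] becomes 1
p_6 = 5: count[5] becomes 2
p_7 = 8: count[8] becomes 1
p_8 = 1: count[1] becomes 2
p_9 = 6: count[6] becomes 1
Degrees (1 + count): deg[1]=1+2=3, deg[2]=1+0=1, deg[3]=1+0=1, deg[4]=1+1=2, deg[5]=1+2=3, deg[6]=1+1=2, deg[7]=1+2=3, deg[8]=1+1=2, deg[9]=1+0=1, deg[10]=1+0=1, deg[11]=1+0=1

Answer: 3 1 1 2 3 2 3 2 1 1 1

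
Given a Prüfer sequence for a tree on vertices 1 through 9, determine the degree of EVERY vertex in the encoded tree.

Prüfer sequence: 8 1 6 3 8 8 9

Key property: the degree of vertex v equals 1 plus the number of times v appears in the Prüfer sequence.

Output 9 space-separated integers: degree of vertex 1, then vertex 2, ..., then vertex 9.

p_1 = 8: count[8] becomes 1
p_2 = 1: count[1] becomes 1
p_3 = 6: count[6] becomes 1
p_4 = 3: count[3] becomes 1
p_5 = 8: count[8] becomes 2
p_6 = 8: count[8] becomes 3
p_7 = 9: count[9] becomes 1
Degrees (1 + count): deg[1]=1+1=2, deg[2]=1+0=1, deg[3]=1+1=2, deg[4]=1+0=1, deg[5]=1+0=1, deg[6]=1+1=2, deg[7]=1+0=1, deg[8]=1+3=4, deg[9]=1+1=2

Answer: 2 1 2 1 1 2 1 4 2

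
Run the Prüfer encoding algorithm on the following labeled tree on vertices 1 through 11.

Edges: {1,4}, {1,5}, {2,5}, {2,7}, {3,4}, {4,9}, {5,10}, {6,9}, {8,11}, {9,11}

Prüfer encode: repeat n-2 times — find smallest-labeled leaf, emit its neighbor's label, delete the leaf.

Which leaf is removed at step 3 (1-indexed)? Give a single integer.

Answer: 7

Derivation:
Step 1: current leaves = {3,6,7,8,10}. Remove leaf 3 (neighbor: 4).
Step 2: current leaves = {6,7,8,10}. Remove leaf 6 (neighbor: 9).
Step 3: current leaves = {7,8,10}. Remove leaf 7 (neighbor: 2).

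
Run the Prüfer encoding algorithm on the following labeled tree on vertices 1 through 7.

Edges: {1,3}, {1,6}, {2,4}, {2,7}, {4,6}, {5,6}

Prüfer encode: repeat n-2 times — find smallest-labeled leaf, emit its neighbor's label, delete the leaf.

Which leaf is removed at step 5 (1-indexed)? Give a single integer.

Answer: 4

Derivation:
Step 1: current leaves = {3,5,7}. Remove leaf 3 (neighbor: 1).
Step 2: current leaves = {1,5,7}. Remove leaf 1 (neighbor: 6).
Step 3: current leaves = {5,7}. Remove leaf 5 (neighbor: 6).
Step 4: current leaves = {6,7}. Remove leaf 6 (neighbor: 4).
Step 5: current leaves = {4,7}. Remove leaf 4 (neighbor: 2).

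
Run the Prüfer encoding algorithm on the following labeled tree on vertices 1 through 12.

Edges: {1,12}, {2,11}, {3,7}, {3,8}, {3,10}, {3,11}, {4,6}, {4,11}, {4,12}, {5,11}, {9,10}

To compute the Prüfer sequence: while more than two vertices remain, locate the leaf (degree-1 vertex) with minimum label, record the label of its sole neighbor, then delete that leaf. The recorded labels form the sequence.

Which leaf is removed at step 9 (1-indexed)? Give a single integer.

Step 1: current leaves = {1,2,5,6,7,8,9}. Remove leaf 1 (neighbor: 12).
Step 2: current leaves = {2,5,6,7,8,9,12}. Remove leaf 2 (neighbor: 11).
Step 3: current leaves = {5,6,7,8,9,12}. Remove leaf 5 (neighbor: 11).
Step 4: current leaves = {6,7,8,9,12}. Remove leaf 6 (neighbor: 4).
Step 5: current leaves = {7,8,9,12}. Remove leaf 7 (neighbor: 3).
Step 6: current leaves = {8,9,12}. Remove leaf 8 (neighbor: 3).
Step 7: current leaves = {9,12}. Remove leaf 9 (neighbor: 10).
Step 8: current leaves = {10,12}. Remove leaf 10 (neighbor: 3).
Step 9: current leaves = {3,12}. Remove leaf 3 (neighbor: 11).

Answer: 3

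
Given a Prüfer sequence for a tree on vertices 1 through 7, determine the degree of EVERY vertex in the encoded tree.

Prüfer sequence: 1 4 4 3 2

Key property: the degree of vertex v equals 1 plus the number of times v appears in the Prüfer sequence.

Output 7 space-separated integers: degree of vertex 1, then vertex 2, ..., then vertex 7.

Answer: 2 2 2 3 1 1 1

Derivation:
p_1 = 1: count[1] becomes 1
p_2 = 4: count[4] becomes 1
p_3 = 4: count[4] becomes 2
p_4 = 3: count[3] becomes 1
p_5 = 2: count[2] becomes 1
Degrees (1 + count): deg[1]=1+1=2, deg[2]=1+1=2, deg[3]=1+1=2, deg[4]=1+2=3, deg[5]=1+0=1, deg[6]=1+0=1, deg[7]=1+0=1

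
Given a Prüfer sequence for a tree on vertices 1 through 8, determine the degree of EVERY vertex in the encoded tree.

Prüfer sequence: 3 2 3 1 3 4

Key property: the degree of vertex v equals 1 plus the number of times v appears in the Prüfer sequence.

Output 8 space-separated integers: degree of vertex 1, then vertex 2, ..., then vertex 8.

p_1 = 3: count[3] becomes 1
p_2 = 2: count[2] becomes 1
p_3 = 3: count[3] becomes 2
p_4 = 1: count[1] becomes 1
p_5 = 3: count[3] becomes 3
p_6 = 4: count[4] becomes 1
Degrees (1 + count): deg[1]=1+1=2, deg[2]=1+1=2, deg[3]=1+3=4, deg[4]=1+1=2, deg[5]=1+0=1, deg[6]=1+0=1, deg[7]=1+0=1, deg[8]=1+0=1

Answer: 2 2 4 2 1 1 1 1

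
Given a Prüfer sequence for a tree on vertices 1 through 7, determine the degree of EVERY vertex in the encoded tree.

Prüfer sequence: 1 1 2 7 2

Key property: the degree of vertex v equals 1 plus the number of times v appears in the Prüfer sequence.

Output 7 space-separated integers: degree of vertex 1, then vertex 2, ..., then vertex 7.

p_1 = 1: count[1] becomes 1
p_2 = 1: count[1] becomes 2
p_3 = 2: count[2] becomes 1
p_4 = 7: count[7] becomes 1
p_5 = 2: count[2] becomes 2
Degrees (1 + count): deg[1]=1+2=3, deg[2]=1+2=3, deg[3]=1+0=1, deg[4]=1+0=1, deg[5]=1+0=1, deg[6]=1+0=1, deg[7]=1+1=2

Answer: 3 3 1 1 1 1 2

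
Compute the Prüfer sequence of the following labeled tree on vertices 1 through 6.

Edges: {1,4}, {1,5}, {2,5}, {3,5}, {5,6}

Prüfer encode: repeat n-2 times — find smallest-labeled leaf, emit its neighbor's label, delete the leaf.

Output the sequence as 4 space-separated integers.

Step 1: leaves = {2,3,4,6}. Remove smallest leaf 2, emit neighbor 5.
Step 2: leaves = {3,4,6}. Remove smallest leaf 3, emit neighbor 5.
Step 3: leaves = {4,6}. Remove smallest leaf 4, emit neighbor 1.
Step 4: leaves = {1,6}. Remove smallest leaf 1, emit neighbor 5.
Done: 2 vertices remain (5, 6). Sequence = [5 5 1 5]

Answer: 5 5 1 5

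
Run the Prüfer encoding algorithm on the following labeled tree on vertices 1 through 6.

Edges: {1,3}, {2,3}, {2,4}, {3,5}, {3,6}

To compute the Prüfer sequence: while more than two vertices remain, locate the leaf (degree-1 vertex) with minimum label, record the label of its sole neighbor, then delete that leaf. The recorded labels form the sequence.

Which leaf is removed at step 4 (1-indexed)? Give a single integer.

Step 1: current leaves = {1,4,5,6}. Remove leaf 1 (neighbor: 3).
Step 2: current leaves = {4,5,6}. Remove leaf 4 (neighbor: 2).
Step 3: current leaves = {2,5,6}. Remove leaf 2 (neighbor: 3).
Step 4: current leaves = {5,6}. Remove leaf 5 (neighbor: 3).

Answer: 5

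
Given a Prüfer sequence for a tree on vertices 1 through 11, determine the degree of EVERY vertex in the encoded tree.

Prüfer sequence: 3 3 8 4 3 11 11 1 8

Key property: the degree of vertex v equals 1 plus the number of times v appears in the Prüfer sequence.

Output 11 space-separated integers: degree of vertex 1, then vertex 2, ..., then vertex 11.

Answer: 2 1 4 2 1 1 1 3 1 1 3

Derivation:
p_1 = 3: count[3] becomes 1
p_2 = 3: count[3] becomes 2
p_3 = 8: count[8] becomes 1
p_4 = 4: count[4] becomes 1
p_5 = 3: count[3] becomes 3
p_6 = 11: count[11] becomes 1
p_7 = 11: count[11] becomes 2
p_8 = 1: count[1] becomes 1
p_9 = 8: count[8] becomes 2
Degrees (1 + count): deg[1]=1+1=2, deg[2]=1+0=1, deg[3]=1+3=4, deg[4]=1+1=2, deg[5]=1+0=1, deg[6]=1+0=1, deg[7]=1+0=1, deg[8]=1+2=3, deg[9]=1+0=1, deg[10]=1+0=1, deg[11]=1+2=3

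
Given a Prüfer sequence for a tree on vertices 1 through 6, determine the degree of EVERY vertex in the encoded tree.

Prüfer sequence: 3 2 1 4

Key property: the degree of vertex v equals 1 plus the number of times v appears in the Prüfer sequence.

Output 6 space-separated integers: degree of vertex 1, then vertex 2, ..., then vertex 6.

Answer: 2 2 2 2 1 1

Derivation:
p_1 = 3: count[3] becomes 1
p_2 = 2: count[2] becomes 1
p_3 = 1: count[1] becomes 1
p_4 = 4: count[4] becomes 1
Degrees (1 + count): deg[1]=1+1=2, deg[2]=1+1=2, deg[3]=1+1=2, deg[4]=1+1=2, deg[5]=1+0=1, deg[6]=1+0=1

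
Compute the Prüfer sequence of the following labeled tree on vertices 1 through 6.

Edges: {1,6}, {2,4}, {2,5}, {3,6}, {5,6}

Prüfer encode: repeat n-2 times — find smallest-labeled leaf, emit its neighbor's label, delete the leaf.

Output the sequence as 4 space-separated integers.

Answer: 6 6 2 5

Derivation:
Step 1: leaves = {1,3,4}. Remove smallest leaf 1, emit neighbor 6.
Step 2: leaves = {3,4}. Remove smallest leaf 3, emit neighbor 6.
Step 3: leaves = {4,6}. Remove smallest leaf 4, emit neighbor 2.
Step 4: leaves = {2,6}. Remove smallest leaf 2, emit neighbor 5.
Done: 2 vertices remain (5, 6). Sequence = [6 6 2 5]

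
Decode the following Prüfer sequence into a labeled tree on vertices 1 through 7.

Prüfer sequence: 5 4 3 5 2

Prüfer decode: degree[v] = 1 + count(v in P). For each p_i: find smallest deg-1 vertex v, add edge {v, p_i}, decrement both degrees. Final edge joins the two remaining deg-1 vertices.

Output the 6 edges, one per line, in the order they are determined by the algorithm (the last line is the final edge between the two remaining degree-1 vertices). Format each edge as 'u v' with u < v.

Initial degrees: {1:1, 2:2, 3:2, 4:2, 5:3, 6:1, 7:1}
Step 1: smallest deg-1 vertex = 1, p_1 = 5. Add edge {1,5}. Now deg[1]=0, deg[5]=2.
Step 2: smallest deg-1 vertex = 6, p_2 = 4. Add edge {4,6}. Now deg[6]=0, deg[4]=1.
Step 3: smallest deg-1 vertex = 4, p_3 = 3. Add edge {3,4}. Now deg[4]=0, deg[3]=1.
Step 4: smallest deg-1 vertex = 3, p_4 = 5. Add edge {3,5}. Now deg[3]=0, deg[5]=1.
Step 5: smallest deg-1 vertex = 5, p_5 = 2. Add edge {2,5}. Now deg[5]=0, deg[2]=1.
Final: two remaining deg-1 vertices are 2, 7. Add edge {2,7}.

Answer: 1 5
4 6
3 4
3 5
2 5
2 7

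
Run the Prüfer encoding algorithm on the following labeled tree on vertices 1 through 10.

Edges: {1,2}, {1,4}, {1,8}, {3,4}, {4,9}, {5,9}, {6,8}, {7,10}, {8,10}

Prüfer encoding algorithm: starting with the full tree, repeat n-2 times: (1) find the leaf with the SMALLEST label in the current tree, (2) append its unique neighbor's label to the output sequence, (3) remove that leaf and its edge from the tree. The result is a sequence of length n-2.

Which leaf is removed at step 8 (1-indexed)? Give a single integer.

Step 1: current leaves = {2,3,5,6,7}. Remove leaf 2 (neighbor: 1).
Step 2: current leaves = {3,5,6,7}. Remove leaf 3 (neighbor: 4).
Step 3: current leaves = {5,6,7}. Remove leaf 5 (neighbor: 9).
Step 4: current leaves = {6,7,9}. Remove leaf 6 (neighbor: 8).
Step 5: current leaves = {7,9}. Remove leaf 7 (neighbor: 10).
Step 6: current leaves = {9,10}. Remove leaf 9 (neighbor: 4).
Step 7: current leaves = {4,10}. Remove leaf 4 (neighbor: 1).
Step 8: current leaves = {1,10}. Remove leaf 1 (neighbor: 8).

Answer: 1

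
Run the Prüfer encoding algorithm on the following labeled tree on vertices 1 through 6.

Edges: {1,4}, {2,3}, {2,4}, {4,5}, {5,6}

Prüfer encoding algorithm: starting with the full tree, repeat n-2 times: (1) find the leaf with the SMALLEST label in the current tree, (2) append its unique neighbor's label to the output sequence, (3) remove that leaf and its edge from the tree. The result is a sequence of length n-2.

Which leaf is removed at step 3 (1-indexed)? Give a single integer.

Step 1: current leaves = {1,3,6}. Remove leaf 1 (neighbor: 4).
Step 2: current leaves = {3,6}. Remove leaf 3 (neighbor: 2).
Step 3: current leaves = {2,6}. Remove leaf 2 (neighbor: 4).

Answer: 2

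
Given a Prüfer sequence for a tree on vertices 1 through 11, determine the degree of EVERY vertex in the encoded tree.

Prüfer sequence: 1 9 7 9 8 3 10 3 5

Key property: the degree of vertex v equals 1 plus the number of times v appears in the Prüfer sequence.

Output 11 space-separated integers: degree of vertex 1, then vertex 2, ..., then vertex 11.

Answer: 2 1 3 1 2 1 2 2 3 2 1

Derivation:
p_1 = 1: count[1] becomes 1
p_2 = 9: count[9] becomes 1
p_3 = 7: count[7] becomes 1
p_4 = 9: count[9] becomes 2
p_5 = 8: count[8] becomes 1
p_6 = 3: count[3] becomes 1
p_7 = 10: count[10] becomes 1
p_8 = 3: count[3] becomes 2
p_9 = 5: count[5] becomes 1
Degrees (1 + count): deg[1]=1+1=2, deg[2]=1+0=1, deg[3]=1+2=3, deg[4]=1+0=1, deg[5]=1+1=2, deg[6]=1+0=1, deg[7]=1+1=2, deg[8]=1+1=2, deg[9]=1+2=3, deg[10]=1+1=2, deg[11]=1+0=1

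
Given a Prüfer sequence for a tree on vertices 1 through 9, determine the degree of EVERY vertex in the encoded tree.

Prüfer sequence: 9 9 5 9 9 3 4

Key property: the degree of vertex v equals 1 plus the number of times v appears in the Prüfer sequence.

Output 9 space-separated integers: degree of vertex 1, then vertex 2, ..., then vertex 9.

p_1 = 9: count[9] becomes 1
p_2 = 9: count[9] becomes 2
p_3 = 5: count[5] becomes 1
p_4 = 9: count[9] becomes 3
p_5 = 9: count[9] becomes 4
p_6 = 3: count[3] becomes 1
p_7 = 4: count[4] becomes 1
Degrees (1 + count): deg[1]=1+0=1, deg[2]=1+0=1, deg[3]=1+1=2, deg[4]=1+1=2, deg[5]=1+1=2, deg[6]=1+0=1, deg[7]=1+0=1, deg[8]=1+0=1, deg[9]=1+4=5

Answer: 1 1 2 2 2 1 1 1 5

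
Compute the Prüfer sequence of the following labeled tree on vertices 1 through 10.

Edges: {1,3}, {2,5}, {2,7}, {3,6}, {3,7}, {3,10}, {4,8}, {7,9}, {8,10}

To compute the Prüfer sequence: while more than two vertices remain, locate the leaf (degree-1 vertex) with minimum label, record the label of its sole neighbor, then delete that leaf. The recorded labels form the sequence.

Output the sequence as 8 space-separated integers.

Step 1: leaves = {1,4,5,6,9}. Remove smallest leaf 1, emit neighbor 3.
Step 2: leaves = {4,5,6,9}. Remove smallest leaf 4, emit neighbor 8.
Step 3: leaves = {5,6,8,9}. Remove smallest leaf 5, emit neighbor 2.
Step 4: leaves = {2,6,8,9}. Remove smallest leaf 2, emit neighbor 7.
Step 5: leaves = {6,8,9}. Remove smallest leaf 6, emit neighbor 3.
Step 6: leaves = {8,9}. Remove smallest leaf 8, emit neighbor 10.
Step 7: leaves = {9,10}. Remove smallest leaf 9, emit neighbor 7.
Step 8: leaves = {7,10}. Remove smallest leaf 7, emit neighbor 3.
Done: 2 vertices remain (3, 10). Sequence = [3 8 2 7 3 10 7 3]

Answer: 3 8 2 7 3 10 7 3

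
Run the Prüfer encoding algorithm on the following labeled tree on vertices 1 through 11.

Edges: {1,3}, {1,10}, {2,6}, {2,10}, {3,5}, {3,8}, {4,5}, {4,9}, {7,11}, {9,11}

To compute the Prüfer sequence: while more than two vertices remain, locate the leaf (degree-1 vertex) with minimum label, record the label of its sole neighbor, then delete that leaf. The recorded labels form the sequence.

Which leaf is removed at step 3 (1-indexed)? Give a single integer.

Step 1: current leaves = {6,7,8}. Remove leaf 6 (neighbor: 2).
Step 2: current leaves = {2,7,8}. Remove leaf 2 (neighbor: 10).
Step 3: current leaves = {7,8,10}. Remove leaf 7 (neighbor: 11).

Answer: 7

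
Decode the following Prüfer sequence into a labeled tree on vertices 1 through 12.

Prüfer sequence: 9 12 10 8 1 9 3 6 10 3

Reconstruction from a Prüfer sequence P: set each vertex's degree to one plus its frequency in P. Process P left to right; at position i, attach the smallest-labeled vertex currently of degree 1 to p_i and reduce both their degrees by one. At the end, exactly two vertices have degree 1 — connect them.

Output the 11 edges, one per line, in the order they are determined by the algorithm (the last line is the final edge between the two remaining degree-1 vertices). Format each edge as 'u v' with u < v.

Initial degrees: {1:2, 2:1, 3:3, 4:1, 5:1, 6:2, 7:1, 8:2, 9:3, 10:3, 11:1, 12:2}
Step 1: smallest deg-1 vertex = 2, p_1 = 9. Add edge {2,9}. Now deg[2]=0, deg[9]=2.
Step 2: smallest deg-1 vertex = 4, p_2 = 12. Add edge {4,12}. Now deg[4]=0, deg[12]=1.
Step 3: smallest deg-1 vertex = 5, p_3 = 10. Add edge {5,10}. Now deg[5]=0, deg[10]=2.
Step 4: smallest deg-1 vertex = 7, p_4 = 8. Add edge {7,8}. Now deg[7]=0, deg[8]=1.
Step 5: smallest deg-1 vertex = 8, p_5 = 1. Add edge {1,8}. Now deg[8]=0, deg[1]=1.
Step 6: smallest deg-1 vertex = 1, p_6 = 9. Add edge {1,9}. Now deg[1]=0, deg[9]=1.
Step 7: smallest deg-1 vertex = 9, p_7 = 3. Add edge {3,9}. Now deg[9]=0, deg[3]=2.
Step 8: smallest deg-1 vertex = 11, p_8 = 6. Add edge {6,11}. Now deg[11]=0, deg[6]=1.
Step 9: smallest deg-1 vertex = 6, p_9 = 10. Add edge {6,10}. Now deg[6]=0, deg[10]=1.
Step 10: smallest deg-1 vertex = 10, p_10 = 3. Add edge {3,10}. Now deg[10]=0, deg[3]=1.
Final: two remaining deg-1 vertices are 3, 12. Add edge {3,12}.

Answer: 2 9
4 12
5 10
7 8
1 8
1 9
3 9
6 11
6 10
3 10
3 12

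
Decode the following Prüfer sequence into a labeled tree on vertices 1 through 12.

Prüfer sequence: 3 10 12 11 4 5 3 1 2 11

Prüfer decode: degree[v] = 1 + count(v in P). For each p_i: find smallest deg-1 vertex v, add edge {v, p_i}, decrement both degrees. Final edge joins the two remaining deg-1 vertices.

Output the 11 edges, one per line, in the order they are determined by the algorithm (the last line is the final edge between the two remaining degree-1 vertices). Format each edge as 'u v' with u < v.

Answer: 3 6
7 10
8 12
9 11
4 10
4 5
3 5
1 3
1 2
2 11
11 12

Derivation:
Initial degrees: {1:2, 2:2, 3:3, 4:2, 5:2, 6:1, 7:1, 8:1, 9:1, 10:2, 11:3, 12:2}
Step 1: smallest deg-1 vertex = 6, p_1 = 3. Add edge {3,6}. Now deg[6]=0, deg[3]=2.
Step 2: smallest deg-1 vertex = 7, p_2 = 10. Add edge {7,10}. Now deg[7]=0, deg[10]=1.
Step 3: smallest deg-1 vertex = 8, p_3 = 12. Add edge {8,12}. Now deg[8]=0, deg[12]=1.
Step 4: smallest deg-1 vertex = 9, p_4 = 11. Add edge {9,11}. Now deg[9]=0, deg[11]=2.
Step 5: smallest deg-1 vertex = 10, p_5 = 4. Add edge {4,10}. Now deg[10]=0, deg[4]=1.
Step 6: smallest deg-1 vertex = 4, p_6 = 5. Add edge {4,5}. Now deg[4]=0, deg[5]=1.
Step 7: smallest deg-1 vertex = 5, p_7 = 3. Add edge {3,5}. Now deg[5]=0, deg[3]=1.
Step 8: smallest deg-1 vertex = 3, p_8 = 1. Add edge {1,3}. Now deg[3]=0, deg[1]=1.
Step 9: smallest deg-1 vertex = 1, p_9 = 2. Add edge {1,2}. Now deg[1]=0, deg[2]=1.
Step 10: smallest deg-1 vertex = 2, p_10 = 11. Add edge {2,11}. Now deg[2]=0, deg[11]=1.
Final: two remaining deg-1 vertices are 11, 12. Add edge {11,12}.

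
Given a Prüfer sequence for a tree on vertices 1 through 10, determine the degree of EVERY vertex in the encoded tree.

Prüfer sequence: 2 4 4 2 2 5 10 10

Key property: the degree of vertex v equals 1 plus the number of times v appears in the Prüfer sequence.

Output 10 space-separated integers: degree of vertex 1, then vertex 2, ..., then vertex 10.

p_1 = 2: count[2] becomes 1
p_2 = 4: count[4] becomes 1
p_3 = 4: count[4] becomes 2
p_4 = 2: count[2] becomes 2
p_5 = 2: count[2] becomes 3
p_6 = 5: count[5] becomes 1
p_7 = 10: count[10] becomes 1
p_8 = 10: count[10] becomes 2
Degrees (1 + count): deg[1]=1+0=1, deg[2]=1+3=4, deg[3]=1+0=1, deg[4]=1+2=3, deg[5]=1+1=2, deg[6]=1+0=1, deg[7]=1+0=1, deg[8]=1+0=1, deg[9]=1+0=1, deg[10]=1+2=3

Answer: 1 4 1 3 2 1 1 1 1 3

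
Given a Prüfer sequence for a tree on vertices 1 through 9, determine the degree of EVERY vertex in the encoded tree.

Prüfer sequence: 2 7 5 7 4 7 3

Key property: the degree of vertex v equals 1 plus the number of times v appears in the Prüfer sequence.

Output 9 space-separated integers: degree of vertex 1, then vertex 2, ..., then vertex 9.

Answer: 1 2 2 2 2 1 4 1 1

Derivation:
p_1 = 2: count[2] becomes 1
p_2 = 7: count[7] becomes 1
p_3 = 5: count[5] becomes 1
p_4 = 7: count[7] becomes 2
p_5 = 4: count[4] becomes 1
p_6 = 7: count[7] becomes 3
p_7 = 3: count[3] becomes 1
Degrees (1 + count): deg[1]=1+0=1, deg[2]=1+1=2, deg[3]=1+1=2, deg[4]=1+1=2, deg[5]=1+1=2, deg[6]=1+0=1, deg[7]=1+3=4, deg[8]=1+0=1, deg[9]=1+0=1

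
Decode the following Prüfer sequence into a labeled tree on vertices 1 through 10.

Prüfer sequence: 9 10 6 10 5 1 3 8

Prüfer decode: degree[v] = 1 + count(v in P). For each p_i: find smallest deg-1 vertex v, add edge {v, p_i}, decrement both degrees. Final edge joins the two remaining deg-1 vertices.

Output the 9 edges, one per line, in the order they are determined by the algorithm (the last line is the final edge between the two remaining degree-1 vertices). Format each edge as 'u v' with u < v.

Answer: 2 9
4 10
6 7
6 10
5 9
1 5
1 3
3 8
8 10

Derivation:
Initial degrees: {1:2, 2:1, 3:2, 4:1, 5:2, 6:2, 7:1, 8:2, 9:2, 10:3}
Step 1: smallest deg-1 vertex = 2, p_1 = 9. Add edge {2,9}. Now deg[2]=0, deg[9]=1.
Step 2: smallest deg-1 vertex = 4, p_2 = 10. Add edge {4,10}. Now deg[4]=0, deg[10]=2.
Step 3: smallest deg-1 vertex = 7, p_3 = 6. Add edge {6,7}. Now deg[7]=0, deg[6]=1.
Step 4: smallest deg-1 vertex = 6, p_4 = 10. Add edge {6,10}. Now deg[6]=0, deg[10]=1.
Step 5: smallest deg-1 vertex = 9, p_5 = 5. Add edge {5,9}. Now deg[9]=0, deg[5]=1.
Step 6: smallest deg-1 vertex = 5, p_6 = 1. Add edge {1,5}. Now deg[5]=0, deg[1]=1.
Step 7: smallest deg-1 vertex = 1, p_7 = 3. Add edge {1,3}. Now deg[1]=0, deg[3]=1.
Step 8: smallest deg-1 vertex = 3, p_8 = 8. Add edge {3,8}. Now deg[3]=0, deg[8]=1.
Final: two remaining deg-1 vertices are 8, 10. Add edge {8,10}.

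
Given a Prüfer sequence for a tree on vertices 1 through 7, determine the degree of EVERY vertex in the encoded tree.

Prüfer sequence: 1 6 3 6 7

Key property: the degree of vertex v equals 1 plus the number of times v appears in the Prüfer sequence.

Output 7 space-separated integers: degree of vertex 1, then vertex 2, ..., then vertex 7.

p_1 = 1: count[1] becomes 1
p_2 = 6: count[6] becomes 1
p_3 = 3: count[3] becomes 1
p_4 = 6: count[6] becomes 2
p_5 = 7: count[7] becomes 1
Degrees (1 + count): deg[1]=1+1=2, deg[2]=1+0=1, deg[3]=1+1=2, deg[4]=1+0=1, deg[5]=1+0=1, deg[6]=1+2=3, deg[7]=1+1=2

Answer: 2 1 2 1 1 3 2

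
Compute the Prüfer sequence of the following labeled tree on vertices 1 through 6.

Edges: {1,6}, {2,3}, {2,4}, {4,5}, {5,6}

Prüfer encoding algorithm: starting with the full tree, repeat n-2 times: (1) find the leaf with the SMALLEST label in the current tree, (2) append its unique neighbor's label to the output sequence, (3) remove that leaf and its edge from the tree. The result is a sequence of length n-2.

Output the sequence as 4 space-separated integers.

Step 1: leaves = {1,3}. Remove smallest leaf 1, emit neighbor 6.
Step 2: leaves = {3,6}. Remove smallest leaf 3, emit neighbor 2.
Step 3: leaves = {2,6}. Remove smallest leaf 2, emit neighbor 4.
Step 4: leaves = {4,6}. Remove smallest leaf 4, emit neighbor 5.
Done: 2 vertices remain (5, 6). Sequence = [6 2 4 5]

Answer: 6 2 4 5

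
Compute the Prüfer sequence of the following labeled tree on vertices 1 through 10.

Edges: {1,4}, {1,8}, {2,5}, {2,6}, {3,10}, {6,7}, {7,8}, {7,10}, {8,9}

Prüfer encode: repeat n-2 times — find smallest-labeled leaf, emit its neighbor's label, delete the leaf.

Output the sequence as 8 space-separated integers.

Answer: 10 1 8 2 6 7 8 7

Derivation:
Step 1: leaves = {3,4,5,9}. Remove smallest leaf 3, emit neighbor 10.
Step 2: leaves = {4,5,9,10}. Remove smallest leaf 4, emit neighbor 1.
Step 3: leaves = {1,5,9,10}. Remove smallest leaf 1, emit neighbor 8.
Step 4: leaves = {5,9,10}. Remove smallest leaf 5, emit neighbor 2.
Step 5: leaves = {2,9,10}. Remove smallest leaf 2, emit neighbor 6.
Step 6: leaves = {6,9,10}. Remove smallest leaf 6, emit neighbor 7.
Step 7: leaves = {9,10}. Remove smallest leaf 9, emit neighbor 8.
Step 8: leaves = {8,10}. Remove smallest leaf 8, emit neighbor 7.
Done: 2 vertices remain (7, 10). Sequence = [10 1 8 2 6 7 8 7]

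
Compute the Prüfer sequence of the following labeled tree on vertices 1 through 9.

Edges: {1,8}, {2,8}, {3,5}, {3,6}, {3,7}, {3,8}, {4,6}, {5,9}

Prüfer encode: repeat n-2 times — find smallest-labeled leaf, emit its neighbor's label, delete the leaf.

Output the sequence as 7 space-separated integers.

Step 1: leaves = {1,2,4,7,9}. Remove smallest leaf 1, emit neighbor 8.
Step 2: leaves = {2,4,7,9}. Remove smallest leaf 2, emit neighbor 8.
Step 3: leaves = {4,7,8,9}. Remove smallest leaf 4, emit neighbor 6.
Step 4: leaves = {6,7,8,9}. Remove smallest leaf 6, emit neighbor 3.
Step 5: leaves = {7,8,9}. Remove smallest leaf 7, emit neighbor 3.
Step 6: leaves = {8,9}. Remove smallest leaf 8, emit neighbor 3.
Step 7: leaves = {3,9}. Remove smallest leaf 3, emit neighbor 5.
Done: 2 vertices remain (5, 9). Sequence = [8 8 6 3 3 3 5]

Answer: 8 8 6 3 3 3 5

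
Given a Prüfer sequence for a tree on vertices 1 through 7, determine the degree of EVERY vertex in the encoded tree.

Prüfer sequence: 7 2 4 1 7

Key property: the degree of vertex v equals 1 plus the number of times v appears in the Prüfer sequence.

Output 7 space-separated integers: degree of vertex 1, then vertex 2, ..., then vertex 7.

p_1 = 7: count[7] becomes 1
p_2 = 2: count[2] becomes 1
p_3 = 4: count[4] becomes 1
p_4 = 1: count[1] becomes 1
p_5 = 7: count[7] becomes 2
Degrees (1 + count): deg[1]=1+1=2, deg[2]=1+1=2, deg[3]=1+0=1, deg[4]=1+1=2, deg[5]=1+0=1, deg[6]=1+0=1, deg[7]=1+2=3

Answer: 2 2 1 2 1 1 3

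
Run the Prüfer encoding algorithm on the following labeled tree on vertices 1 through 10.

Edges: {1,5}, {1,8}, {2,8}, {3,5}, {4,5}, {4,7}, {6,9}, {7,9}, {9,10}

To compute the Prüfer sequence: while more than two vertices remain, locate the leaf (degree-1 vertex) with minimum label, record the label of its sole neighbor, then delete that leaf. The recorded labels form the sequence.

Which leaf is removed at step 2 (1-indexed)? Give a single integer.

Step 1: current leaves = {2,3,6,10}. Remove leaf 2 (neighbor: 8).
Step 2: current leaves = {3,6,8,10}. Remove leaf 3 (neighbor: 5).

Answer: 3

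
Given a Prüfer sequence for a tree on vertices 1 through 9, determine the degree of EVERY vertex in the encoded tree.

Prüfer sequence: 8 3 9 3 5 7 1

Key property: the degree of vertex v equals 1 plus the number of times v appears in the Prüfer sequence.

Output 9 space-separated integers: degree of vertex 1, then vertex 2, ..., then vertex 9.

Answer: 2 1 3 1 2 1 2 2 2

Derivation:
p_1 = 8: count[8] becomes 1
p_2 = 3: count[3] becomes 1
p_3 = 9: count[9] becomes 1
p_4 = 3: count[3] becomes 2
p_5 = 5: count[5] becomes 1
p_6 = 7: count[7] becomes 1
p_7 = 1: count[1] becomes 1
Degrees (1 + count): deg[1]=1+1=2, deg[2]=1+0=1, deg[3]=1+2=3, deg[4]=1+0=1, deg[5]=1+1=2, deg[6]=1+0=1, deg[7]=1+1=2, deg[8]=1+1=2, deg[9]=1+1=2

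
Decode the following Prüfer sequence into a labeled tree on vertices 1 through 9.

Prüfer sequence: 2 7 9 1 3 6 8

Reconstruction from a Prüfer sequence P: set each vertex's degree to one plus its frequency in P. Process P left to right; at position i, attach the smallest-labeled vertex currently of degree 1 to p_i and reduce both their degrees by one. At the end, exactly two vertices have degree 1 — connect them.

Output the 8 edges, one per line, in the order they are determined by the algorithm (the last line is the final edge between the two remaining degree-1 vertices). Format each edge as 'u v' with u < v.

Initial degrees: {1:2, 2:2, 3:2, 4:1, 5:1, 6:2, 7:2, 8:2, 9:2}
Step 1: smallest deg-1 vertex = 4, p_1 = 2. Add edge {2,4}. Now deg[4]=0, deg[2]=1.
Step 2: smallest deg-1 vertex = 2, p_2 = 7. Add edge {2,7}. Now deg[2]=0, deg[7]=1.
Step 3: smallest deg-1 vertex = 5, p_3 = 9. Add edge {5,9}. Now deg[5]=0, deg[9]=1.
Step 4: smallest deg-1 vertex = 7, p_4 = 1. Add edge {1,7}. Now deg[7]=0, deg[1]=1.
Step 5: smallest deg-1 vertex = 1, p_5 = 3. Add edge {1,3}. Now deg[1]=0, deg[3]=1.
Step 6: smallest deg-1 vertex = 3, p_6 = 6. Add edge {3,6}. Now deg[3]=0, deg[6]=1.
Step 7: smallest deg-1 vertex = 6, p_7 = 8. Add edge {6,8}. Now deg[6]=0, deg[8]=1.
Final: two remaining deg-1 vertices are 8, 9. Add edge {8,9}.

Answer: 2 4
2 7
5 9
1 7
1 3
3 6
6 8
8 9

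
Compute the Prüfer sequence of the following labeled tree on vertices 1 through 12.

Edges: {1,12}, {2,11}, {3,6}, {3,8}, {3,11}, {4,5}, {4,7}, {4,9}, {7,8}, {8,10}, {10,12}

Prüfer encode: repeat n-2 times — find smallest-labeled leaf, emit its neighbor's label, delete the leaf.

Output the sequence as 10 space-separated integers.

Answer: 12 11 4 3 4 7 8 3 8 10

Derivation:
Step 1: leaves = {1,2,5,6,9}. Remove smallest leaf 1, emit neighbor 12.
Step 2: leaves = {2,5,6,9,12}. Remove smallest leaf 2, emit neighbor 11.
Step 3: leaves = {5,6,9,11,12}. Remove smallest leaf 5, emit neighbor 4.
Step 4: leaves = {6,9,11,12}. Remove smallest leaf 6, emit neighbor 3.
Step 5: leaves = {9,11,12}. Remove smallest leaf 9, emit neighbor 4.
Step 6: leaves = {4,11,12}. Remove smallest leaf 4, emit neighbor 7.
Step 7: leaves = {7,11,12}. Remove smallest leaf 7, emit neighbor 8.
Step 8: leaves = {11,12}. Remove smallest leaf 11, emit neighbor 3.
Step 9: leaves = {3,12}. Remove smallest leaf 3, emit neighbor 8.
Step 10: leaves = {8,12}. Remove smallest leaf 8, emit neighbor 10.
Done: 2 vertices remain (10, 12). Sequence = [12 11 4 3 4 7 8 3 8 10]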